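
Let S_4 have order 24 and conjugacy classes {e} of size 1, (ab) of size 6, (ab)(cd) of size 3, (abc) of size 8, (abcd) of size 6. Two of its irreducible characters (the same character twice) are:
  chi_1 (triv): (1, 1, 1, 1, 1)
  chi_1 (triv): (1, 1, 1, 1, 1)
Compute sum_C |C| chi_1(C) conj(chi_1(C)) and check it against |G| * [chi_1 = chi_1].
Sum = 24 = |G| = 24; so <chi_1, chi_1> = 1 (norm-1 confirms irreducibility).

Proof sketch: Compute term by term over conjugacy classes (|C| * chi_1(C) * conj(chi_1(C))):
  1*(1)*conj(1) + 6*(1)*conj(1) + 3*(1)*conj(1) + 8*(1)*conj(1) + 6*(1)*conj(1)
  = (1) + (6) + (3) + (8) + (6)
  = 24.
Dividing by |G| = 24 gives 24/24 = 1, matching the row-orthogonality relation <chi_1, chi_1> = [chi_1 = chi_1].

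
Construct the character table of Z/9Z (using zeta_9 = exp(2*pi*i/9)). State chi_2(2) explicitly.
Character table of Z/9Z (irreps indexed chi_0,...,chi_8 with chi_k(m) = zeta_9^(k*m), zeta_9 = exp(2*pi*i/9)):
  irrep \ class  {0} (size 1)  {1} (size 1)    {2} (size 1)    {3} (size 1)    {4} (size 1)    {5} (size 1)    {6} (size 1)    {7} (size 1)    {8} (size 1)  
  chi_0          1             1               1               1               1               1               1               1               1             
  chi_1          1             exp(2*I*pi/9)   exp(4*I*pi/9)   exp(2*I*pi/3)   exp(8*I*pi/9)   exp(-8*I*pi/9)  exp(-2*I*pi/3)  exp(-4*I*pi/9)  exp(-2*I*pi/9)
  chi_2          1             exp(4*I*pi/9)   exp(8*I*pi/9)   exp(-2*I*pi/3)  exp(-2*I*pi/9)  exp(2*I*pi/9)   exp(2*I*pi/3)   exp(-8*I*pi/9)  exp(-4*I*pi/9)
  chi_3          1             exp(2*I*pi/3)   exp(-2*I*pi/3)  1               exp(2*I*pi/3)   exp(-2*I*pi/3)  1               exp(2*I*pi/3)   exp(-2*I*pi/3)
  chi_4          1             exp(8*I*pi/9)   exp(-2*I*pi/9)  exp(2*I*pi/3)   exp(-4*I*pi/9)  exp(4*I*pi/9)   exp(-2*I*pi/3)  exp(2*I*pi/9)   exp(-8*I*pi/9)
  chi_5          1             exp(-8*I*pi/9)  exp(2*I*pi/9)   exp(-2*I*pi/3)  exp(4*I*pi/9)   exp(-4*I*pi/9)  exp(2*I*pi/3)   exp(-2*I*pi/9)  exp(8*I*pi/9) 
  chi_6          1             exp(-2*I*pi/3)  exp(2*I*pi/3)   1               exp(-2*I*pi/3)  exp(2*I*pi/3)   1               exp(-2*I*pi/3)  exp(2*I*pi/3) 
  chi_7          1             exp(-4*I*pi/9)  exp(-8*I*pi/9)  exp(2*I*pi/3)   exp(2*I*pi/9)   exp(-2*I*pi/9)  exp(-2*I*pi/3)  exp(8*I*pi/9)   exp(4*I*pi/9) 
  chi_8          1             exp(-2*I*pi/9)  exp(-4*I*pi/9)  exp(-2*I*pi/3)  exp(-8*I*pi/9)  exp(8*I*pi/9)   exp(2*I*pi/3)   exp(4*I*pi/9)   exp(2*I*pi/9) 

Spot check: chi_2(2) = zeta_9^(2*2) = zeta_9^4 = exp(8*I*pi/9).

Reasoning: Z/9Z is abelian, so all 9 irreducible complex representations are 1-dimensional. They are given by chi_k(m) = zeta_9^(k*m) for k = 0,...,8. Row orthogonality: sum_m chi_k(m) conj(chi_l(m)) = 9 * [k = l].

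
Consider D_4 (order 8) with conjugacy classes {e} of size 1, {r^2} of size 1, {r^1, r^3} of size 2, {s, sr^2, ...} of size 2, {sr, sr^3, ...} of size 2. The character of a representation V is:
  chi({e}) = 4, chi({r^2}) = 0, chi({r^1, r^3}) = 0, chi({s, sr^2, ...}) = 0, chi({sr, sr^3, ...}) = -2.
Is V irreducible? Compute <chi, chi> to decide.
Not irreducible (reducible): <chi, chi> = 3 > 1.

Proof sketch: <chi, chi> = (1/|G|) sum_C |C| * |chi(C)|^2 = (1/8)[1*|4|^2 + 1*|0|^2 + 2*|0|^2 + 2*|0|^2 + 2*|-2|^2]
  = (1/8)[(16) + (0) + (0) + (0) + (8)] = 24/8 = 3.
A character is irreducible iff <chi, chi> = 1, so this representation is reducible.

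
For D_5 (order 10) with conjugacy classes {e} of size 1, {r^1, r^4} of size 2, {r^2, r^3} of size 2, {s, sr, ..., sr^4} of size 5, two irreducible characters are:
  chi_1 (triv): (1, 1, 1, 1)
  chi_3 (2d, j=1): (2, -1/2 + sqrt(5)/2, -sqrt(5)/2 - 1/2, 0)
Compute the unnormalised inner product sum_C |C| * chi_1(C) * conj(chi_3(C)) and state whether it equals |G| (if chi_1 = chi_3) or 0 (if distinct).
Sum = 0; so <chi_1, chi_3> = 0 (distinct irreducibles are orthogonal).

Explanation: Compute term by term over conjugacy classes (|C| * chi_1(C) * conj(chi_3(C))):
  1*(1)*conj(2) + 2*(1)*conj(-1/2 + sqrt(5)/2) + 2*(1)*conj(-sqrt(5)/2 - 1/2) + 5*(1)*conj(0)
  = (2) + (-1 + sqrt(5)) + (-sqrt(5) - 1) + (0)
  = 0.
Dividing by |G| = 10 gives 0/10 = 0, matching the row-orthogonality relation <chi_1, chi_3> = [chi_1 = chi_3].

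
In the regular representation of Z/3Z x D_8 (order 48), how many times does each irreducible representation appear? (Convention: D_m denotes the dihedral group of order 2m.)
Each irreducible V_i of dimension d_i appears with multiplicity d_i, i.e. rho_reg = (direct sum over all irreducibles V_i) d_i V_i. The irreducible dimensions for Z/3Z x D_8 are 1, 1, 1, 1, 1, 1, 1, 1, 1, 1, 1, 1, 2, 2, 2, 2, 2, 2, 2, 2, 2: 12 irreducibles of dimension 1, each with multiplicity 1; 9 irreducibles of dimension 2, each with multiplicity 2. Total dimension 12*1*1 + 9*2*2 = 48 = |G|.

Details: General theorem: in the regular representation of a finite group G, each irreducible appears with multiplicity equal to its dimension. Check: dim(rho_reg) = sum d_i^2 = 1 + 1 + 1 + 1 + 1 + 1 + 1 + 1 + 1 + 1 + 1 + 1 + 4 + 4 + 4 + 4 + 4 + 4 + 4 + 4 + 4 = 48 = |G|.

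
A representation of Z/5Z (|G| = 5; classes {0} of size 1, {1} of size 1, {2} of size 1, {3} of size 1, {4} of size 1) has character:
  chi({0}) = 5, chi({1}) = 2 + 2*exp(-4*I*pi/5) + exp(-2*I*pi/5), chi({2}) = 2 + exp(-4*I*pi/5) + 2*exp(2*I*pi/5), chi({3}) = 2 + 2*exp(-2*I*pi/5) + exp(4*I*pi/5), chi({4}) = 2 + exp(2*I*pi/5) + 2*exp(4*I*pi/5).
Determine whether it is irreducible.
Not irreducible (reducible): <chi, chi> = 9 > 1.

Justification: <chi, chi> = (1/|G|) sum_C |C| * |chi(C)|^2 = (1/5)[1*|5|^2 + 1*|2 + 2*exp(-4*I*pi/5) + exp(-2*I*pi/5)|^2 + 1*|2 + exp(-4*I*pi/5) + 2*exp(2*I*pi/5)|^2 + 1*|2 + 2*exp(-2*I*pi/5) + exp(4*I*pi/5)|^2 + 1*|2 + exp(2*I*pi/5) + 2*exp(4*I*pi/5)|^2]
  = (1/5)[(25) + (5) + (5) + (5) + (5)] = 45/5 = 9.
(Exp terms are combined using exp(i*s)*conj(exp(i*t)) = exp(i*(s-t)), and sums of them are collapsed using the identity that for every m > 1 the m distinct m-th roots of unity sum to 0, e.g. 1 + exp(2*I*pi/3) + exp(-2*I*pi/3) = 0.)
A character is irreducible iff <chi, chi> = 1, so this representation is reducible.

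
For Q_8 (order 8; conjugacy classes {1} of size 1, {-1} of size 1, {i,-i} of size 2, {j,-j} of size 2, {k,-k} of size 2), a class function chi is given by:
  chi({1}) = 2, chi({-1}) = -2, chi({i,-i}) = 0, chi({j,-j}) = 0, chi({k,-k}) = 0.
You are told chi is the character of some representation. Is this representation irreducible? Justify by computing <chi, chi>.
Irreducible: <chi, chi> = 1.

Working: <chi, chi> = (1/|G|) sum_C |C| * |chi(C)|^2 = (1/8)[1*|2|^2 + 1*|-2|^2 + 2*|0|^2 + 2*|0|^2 + 2*|0|^2]
  = (1/8)[(4) + (4) + (0) + (0) + (0)] = 8/8 = 1.
A character is irreducible iff <chi, chi> = 1, so this representation is irreducible.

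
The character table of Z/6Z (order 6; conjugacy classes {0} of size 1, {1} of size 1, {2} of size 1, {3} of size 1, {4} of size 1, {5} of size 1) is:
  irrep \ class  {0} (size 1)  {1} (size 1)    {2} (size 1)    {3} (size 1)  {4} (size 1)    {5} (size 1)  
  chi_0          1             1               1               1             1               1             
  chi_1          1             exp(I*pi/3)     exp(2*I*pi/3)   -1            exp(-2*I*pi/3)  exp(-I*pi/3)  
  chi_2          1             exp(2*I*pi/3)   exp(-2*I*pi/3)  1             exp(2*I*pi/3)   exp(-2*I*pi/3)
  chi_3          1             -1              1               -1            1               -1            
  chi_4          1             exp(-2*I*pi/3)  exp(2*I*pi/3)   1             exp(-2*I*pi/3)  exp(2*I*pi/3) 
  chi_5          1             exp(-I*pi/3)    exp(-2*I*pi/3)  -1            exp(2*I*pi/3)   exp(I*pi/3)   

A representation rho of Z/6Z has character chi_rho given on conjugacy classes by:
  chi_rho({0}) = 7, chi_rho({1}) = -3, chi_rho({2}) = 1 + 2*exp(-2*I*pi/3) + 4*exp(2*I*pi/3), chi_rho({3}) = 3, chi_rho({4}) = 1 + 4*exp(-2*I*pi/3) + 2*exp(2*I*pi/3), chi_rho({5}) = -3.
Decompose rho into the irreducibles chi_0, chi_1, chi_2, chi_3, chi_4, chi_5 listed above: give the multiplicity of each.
Multiplicities: chi_0: 0, chi_1: 1, chi_2: 2, chi_3: 1, chi_4: 3, chi_5: 0.

Solution. Use <chi_rho, chi> = (1/|G|) sum_C |C| * chi_rho(C) * conj(chi(C)) with |G| = 6 for each irreducible chi in the table:
  <chi_rho, chi_0> = (1/6)[1*(7)*conj(1) + 1*(-3)*conj(1) + 1*(1 + 2*exp(-2*I*pi/3) + 4*exp(2*I*pi/3))*conj(1) + 1*(3)*conj(1) + 1*(1 + 4*exp(-2*I*pi/3) + 2*exp(2*I*pi/3))*conj(1) + 1*(-3)*conj(1)]
      = (1/6)[(7) + (-3) + (1 + 2*exp(-2*I*pi/3) + 4*exp(2*I*pi/3)) + (3) + (1 + 4*exp(-2*I*pi/3) + 2*exp(2*I*pi/3)) + (-3)] = 0/6 = 0
  <chi_rho, chi_1> = (1/6)[1*(7)*conj(1) + 1*(-3)*conj(exp(I*pi/3)) + 1*(1 + 2*exp(-2*I*pi/3) + 4*exp(2*I*pi/3))*conj(exp(2*I*pi/3)) + 1*(3)*conj(-1) + 1*(1 + 4*exp(-2*I*pi/3) + 2*exp(2*I*pi/3))*conj(exp(-2*I*pi/3)) + 1*(-3)*conj(exp(-I*pi/3))]
      = (1/6)[(7) + (-2 - exp(-I*pi/3) + 2*exp(I*pi/3)) + (4 + exp(-2*I*pi/3) + 2*exp(2*I*pi/3)) + (-3) + (4 + 2*exp(-2*I*pi/3) + exp(2*I*pi/3)) + (-2 + 2*exp(-I*pi/3) - exp(I*pi/3))] = 6/6 = 1
  <chi_rho, chi_2> = (1/6)[1*(7)*conj(1) + 1*(-3)*conj(exp(2*I*pi/3)) + 1*(1 + 2*exp(-2*I*pi/3) + 4*exp(2*I*pi/3))*conj(exp(-2*I*pi/3)) + 1*(3)*conj(1) + 1*(1 + 4*exp(-2*I*pi/3) + 2*exp(2*I*pi/3))*conj(exp(2*I*pi/3)) + 1*(-3)*conj(exp(-2*I*pi/3))]
      = (1/6)[(7) + (2 + exp(-I*pi/3) - exp(-2*I*pi/3) + 3*exp(2*I*pi/3)) + (2 + 4*exp(-2*I*pi/3) + exp(2*I*pi/3)) + (3) + (2 + exp(-2*I*pi/3) + 4*exp(2*I*pi/3)) + (2 + 3*exp(-2*I*pi/3) - exp(2*I*pi/3) + exp(I*pi/3))] = 12/6 = 2
  <chi_rho, chi_3> = (1/6)[1*(7)*conj(1) + 1*(-3)*conj(-1) + 1*(1 + 2*exp(-2*I*pi/3) + 4*exp(2*I*pi/3))*conj(1) + 1*(3)*conj(-1) + 1*(1 + 4*exp(-2*I*pi/3) + 2*exp(2*I*pi/3))*conj(1) + 1*(-3)*conj(-1)]
      = (1/6)[(7) + (3) + (1 + 2*exp(-2*I*pi/3) + 4*exp(2*I*pi/3)) + (-3) + (1 + 4*exp(-2*I*pi/3) + 2*exp(2*I*pi/3)) + (3)] = 6/6 = 1
  <chi_rho, chi_4> = (1/6)[1*(7)*conj(1) + 1*(-3)*conj(exp(-2*I*pi/3)) + 1*(1 + 2*exp(-2*I*pi/3) + 4*exp(2*I*pi/3))*conj(exp(2*I*pi/3)) + 1*(3)*conj(1) + 1*(1 + 4*exp(-2*I*pi/3) + 2*exp(2*I*pi/3))*conj(exp(-2*I*pi/3)) + 1*(-3)*conj(exp(2*I*pi/3))]
      = (1/6)[(7) + (2 + 2*exp(-2*I*pi/3) - exp(2*I*pi/3)) + (4 + exp(-2*I*pi/3) + 2*exp(2*I*pi/3)) + (3) + (4 + 2*exp(-2*I*pi/3) + exp(2*I*pi/3)) + (2 - exp(-2*I*pi/3) + 2*exp(2*I*pi/3))] = 18/6 = 3
  <chi_rho, chi_5> = (1/6)[1*(7)*conj(1) + 1*(-3)*conj(exp(-I*pi/3)) + 1*(1 + 2*exp(-2*I*pi/3) + 4*exp(2*I*pi/3))*conj(exp(-2*I*pi/3)) + 1*(3)*conj(-1) + 1*(1 + 4*exp(-2*I*pi/3) + 2*exp(2*I*pi/3))*conj(exp(2*I*pi/3)) + 1*(-3)*conj(exp(I*pi/3))]
      = (1/6)[(7) + (-2 + 3*exp(-I*pi/3) - exp(I*pi/3) + exp(2*I*pi/3)) + (2 + 4*exp(-2*I*pi/3) + exp(2*I*pi/3)) + (-3) + (2 + exp(-2*I*pi/3) + 4*exp(2*I*pi/3)) + (-2 + exp(-2*I*pi/3) - exp(-I*pi/3) + 3*exp(I*pi/3))] = 0/6 = 0
(Exp terms are combined using exp(i*s)*conj(exp(i*t)) = exp(i*(s-t)), and sums of them are collapsed using the identity that for every m > 1 the m distinct m-th roots of unity sum to 0, e.g. 1 + exp(2*I*pi/3) + exp(-2*I*pi/3) = 0.)
Dimension check: dim(rho) = sum (mult * dim) = 0*1 + 1*1 + 2*1 + 1*1 + 3*1 + 0*1 = 7 = chi_rho(e) = 7.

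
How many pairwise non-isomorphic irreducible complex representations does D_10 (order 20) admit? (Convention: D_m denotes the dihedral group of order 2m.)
8

Derivation: The number of irreducible complex representations of a finite group equals its number of conjugacy classes. D_10 has 8 conjugacy classes (n/2 + 3 for n even), so D_10 (order 20) has exactly 8 irreducible complex representations.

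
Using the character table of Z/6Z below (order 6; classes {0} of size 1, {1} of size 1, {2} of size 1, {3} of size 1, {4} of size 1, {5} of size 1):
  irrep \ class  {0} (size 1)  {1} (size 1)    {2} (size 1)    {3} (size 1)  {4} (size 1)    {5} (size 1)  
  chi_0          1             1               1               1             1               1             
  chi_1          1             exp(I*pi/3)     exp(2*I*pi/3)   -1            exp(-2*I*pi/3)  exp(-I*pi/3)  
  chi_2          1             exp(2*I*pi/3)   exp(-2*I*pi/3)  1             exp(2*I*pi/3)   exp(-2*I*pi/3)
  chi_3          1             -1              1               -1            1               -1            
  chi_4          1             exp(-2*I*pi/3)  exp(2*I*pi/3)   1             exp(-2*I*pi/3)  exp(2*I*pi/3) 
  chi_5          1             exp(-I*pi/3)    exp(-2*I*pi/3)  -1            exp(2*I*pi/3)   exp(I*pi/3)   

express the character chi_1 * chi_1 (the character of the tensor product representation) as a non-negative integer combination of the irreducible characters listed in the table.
chi_1 tensor chi_1 = chi_2 (all other irreducibles have multiplicity 0).

Justification: The character of a tensor product is the pointwise product (chi_1 * chi_1)(C) = chi_1(C) * chi_1(C):
  {0}: (1)*(1), {1}: (exp(I*pi/3))*(exp(I*pi/3)), {2}: (exp(2*I*pi/3))*(exp(2*I*pi/3)), {3}: (-1)*(-1), {4}: (exp(-2*I*pi/3))*(exp(-2*I*pi/3)), {5}: (exp(-I*pi/3))*(exp(-I*pi/3))
so (chi_1 * chi_1) takes values
  {0} -> 1, {1} -> exp(2*I*pi/3), {2} -> exp(-2*I*pi/3), {3} -> 1, {4} -> exp(2*I*pi/3), {5} -> exp(-2*I*pi/3).
Now take the inner product of this character with each irreducible chi from the table, <chi_1*chi_1, chi> = (1/6) sum_C |C| (chi_1*chi_1)(C) conj(chi(C)):
  <chi_1*chi_1, chi_0> = (1/6)[1*(1)*conj(1) + 1*(exp(2*I*pi/3))*conj(1) + 1*(exp(-2*I*pi/3))*conj(1) + 1*(1)*conj(1) + 1*(exp(2*I*pi/3))*conj(1) + 1*(exp(-2*I*pi/3))*conj(1)]
      = (1/6)[(1) + (exp(2*I*pi/3)) + (exp(-2*I*pi/3)) + (1) + (exp(2*I*pi/3)) + (exp(-2*I*pi/3))] = 0/6 = 0
  <chi_1*chi_1, chi_1> = (1/6)[1*(1)*conj(1) + 1*(exp(2*I*pi/3))*conj(exp(I*pi/3)) + 1*(exp(-2*I*pi/3))*conj(exp(2*I*pi/3)) + 1*(1)*conj(-1) + 1*(exp(2*I*pi/3))*conj(exp(-2*I*pi/3)) + 1*(exp(-2*I*pi/3))*conj(exp(-I*pi/3))]
      = (1/6)[(1) + (exp(I*pi/3)) + (exp(2*I*pi/3)) + (-1) + (exp(-2*I*pi/3)) + (exp(-I*pi/3))] = 0/6 = 0
  <chi_1*chi_1, chi_2> = (1/6)[1*(1)*conj(1) + 1*(exp(2*I*pi/3))*conj(exp(2*I*pi/3)) + 1*(exp(-2*I*pi/3))*conj(exp(-2*I*pi/3)) + 1*(1)*conj(1) + 1*(exp(2*I*pi/3))*conj(exp(2*I*pi/3)) + 1*(exp(-2*I*pi/3))*conj(exp(-2*I*pi/3))]
      = (1/6)[(1) + (1) + (1) + (1) + (1) + (1)] = 6/6 = 1
  <chi_1*chi_1, chi_3> = (1/6)[1*(1)*conj(1) + 1*(exp(2*I*pi/3))*conj(-1) + 1*(exp(-2*I*pi/3))*conj(1) + 1*(1)*conj(-1) + 1*(exp(2*I*pi/3))*conj(1) + 1*(exp(-2*I*pi/3))*conj(-1)]
      = (1/6)[(1) + (-exp(2*I*pi/3)) + (exp(-2*I*pi/3)) + (-1) + (exp(2*I*pi/3)) + (-exp(-2*I*pi/3))] = 0/6 = 0
  <chi_1*chi_1, chi_4> = (1/6)[1*(1)*conj(1) + 1*(exp(2*I*pi/3))*conj(exp(-2*I*pi/3)) + 1*(exp(-2*I*pi/3))*conj(exp(2*I*pi/3)) + 1*(1)*conj(1) + 1*(exp(2*I*pi/3))*conj(exp(-2*I*pi/3)) + 1*(exp(-2*I*pi/3))*conj(exp(2*I*pi/3))]
      = (1/6)[(1) + (exp(-2*I*pi/3)) + (exp(2*I*pi/3)) + (1) + (exp(-2*I*pi/3)) + (exp(2*I*pi/3))] = 0/6 = 0
  <chi_1*chi_1, chi_5> = (1/6)[1*(1)*conj(1) + 1*(exp(2*I*pi/3))*conj(exp(-I*pi/3)) + 1*(exp(-2*I*pi/3))*conj(exp(-2*I*pi/3)) + 1*(1)*conj(-1) + 1*(exp(2*I*pi/3))*conj(exp(2*I*pi/3)) + 1*(exp(-2*I*pi/3))*conj(exp(I*pi/3))]
      = (1/6)[(1) + (-1) + (1) + (-1) + (1) + (-1)] = 0/6 = 0
(Exp terms are combined using exp(i*s)*conj(exp(i*t)) = exp(i*(s-t)), and sums of them are collapsed using the identity that for every m > 1 the m distinct m-th roots of unity sum to 0, e.g. 1 + exp(2*I*pi/3) + exp(-2*I*pi/3) = 0.)
Hence the multiplicities are chi_2: 1. Dimension check: dim(chi_1)*dim(chi_1) = 1*1 = 1 and sum (mult * dim) = 1*1 = 1.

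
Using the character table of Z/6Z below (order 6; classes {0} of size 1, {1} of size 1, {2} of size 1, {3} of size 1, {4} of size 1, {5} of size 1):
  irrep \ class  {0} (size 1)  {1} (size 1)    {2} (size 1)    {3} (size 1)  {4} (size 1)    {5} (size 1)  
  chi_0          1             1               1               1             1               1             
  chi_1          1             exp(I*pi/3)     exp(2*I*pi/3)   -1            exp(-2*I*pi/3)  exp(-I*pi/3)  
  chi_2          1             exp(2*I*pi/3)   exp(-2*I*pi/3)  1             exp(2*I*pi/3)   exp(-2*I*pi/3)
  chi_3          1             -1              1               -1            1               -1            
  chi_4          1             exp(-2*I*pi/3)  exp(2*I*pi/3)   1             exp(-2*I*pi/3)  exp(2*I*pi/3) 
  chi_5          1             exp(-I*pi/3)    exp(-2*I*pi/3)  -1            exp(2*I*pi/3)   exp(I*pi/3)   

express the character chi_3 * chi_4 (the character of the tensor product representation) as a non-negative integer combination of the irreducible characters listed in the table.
chi_3 tensor chi_4 = chi_1 (all other irreducibles have multiplicity 0).

Justification: The character of a tensor product is the pointwise product (chi_3 * chi_4)(C) = chi_3(C) * chi_4(C):
  {0}: (1)*(1), {1}: (-1)*(exp(-2*I*pi/3)), {2}: (1)*(exp(2*I*pi/3)), {3}: (-1)*(1), {4}: (1)*(exp(-2*I*pi/3)), {5}: (-1)*(exp(2*I*pi/3))
so (chi_3 * chi_4) takes values
  {0} -> 1, {1} -> -exp(-2*I*pi/3), {2} -> exp(2*I*pi/3), {3} -> -1, {4} -> exp(-2*I*pi/3), {5} -> -exp(2*I*pi/3).
Now take the inner product of this character with each irreducible chi from the table, <chi_3*chi_4, chi> = (1/6) sum_C |C| (chi_3*chi_4)(C) conj(chi(C)):
  <chi_3*chi_4, chi_0> = (1/6)[1*(1)*conj(1) + 1*(-exp(-2*I*pi/3))*conj(1) + 1*(exp(2*I*pi/3))*conj(1) + 1*(-1)*conj(1) + 1*(exp(-2*I*pi/3))*conj(1) + 1*(-exp(2*I*pi/3))*conj(1)]
      = (1/6)[(1) + (-exp(-2*I*pi/3)) + (exp(2*I*pi/3)) + (-1) + (exp(-2*I*pi/3)) + (-exp(2*I*pi/3))] = 0/6 = 0
  <chi_3*chi_4, chi_1> = (1/6)[1*(1)*conj(1) + 1*(-exp(-2*I*pi/3))*conj(exp(I*pi/3)) + 1*(exp(2*I*pi/3))*conj(exp(2*I*pi/3)) + 1*(-1)*conj(-1) + 1*(exp(-2*I*pi/3))*conj(exp(-2*I*pi/3)) + 1*(-exp(2*I*pi/3))*conj(exp(-I*pi/3))]
      = (1/6)[(1) + (1) + (1) + (1) + (1) + (1)] = 6/6 = 1
  <chi_3*chi_4, chi_2> = (1/6)[1*(1)*conj(1) + 1*(-exp(-2*I*pi/3))*conj(exp(2*I*pi/3)) + 1*(exp(2*I*pi/3))*conj(exp(-2*I*pi/3)) + 1*(-1)*conj(1) + 1*(exp(-2*I*pi/3))*conj(exp(2*I*pi/3)) + 1*(-exp(2*I*pi/3))*conj(exp(-2*I*pi/3))]
      = (1/6)[(1) + (-exp(2*I*pi/3)) + (exp(-2*I*pi/3)) + (-1) + (exp(2*I*pi/3)) + (-exp(-2*I*pi/3))] = 0/6 = 0
  <chi_3*chi_4, chi_3> = (1/6)[1*(1)*conj(1) + 1*(-exp(-2*I*pi/3))*conj(-1) + 1*(exp(2*I*pi/3))*conj(1) + 1*(-1)*conj(-1) + 1*(exp(-2*I*pi/3))*conj(1) + 1*(-exp(2*I*pi/3))*conj(-1)]
      = (1/6)[(1) + (exp(-2*I*pi/3)) + (exp(2*I*pi/3)) + (1) + (exp(-2*I*pi/3)) + (exp(2*I*pi/3))] = 0/6 = 0
  <chi_3*chi_4, chi_4> = (1/6)[1*(1)*conj(1) + 1*(-exp(-2*I*pi/3))*conj(exp(-2*I*pi/3)) + 1*(exp(2*I*pi/3))*conj(exp(2*I*pi/3)) + 1*(-1)*conj(1) + 1*(exp(-2*I*pi/3))*conj(exp(-2*I*pi/3)) + 1*(-exp(2*I*pi/3))*conj(exp(2*I*pi/3))]
      = (1/6)[(1) + (-1) + (1) + (-1) + (1) + (-1)] = 0/6 = 0
  <chi_3*chi_4, chi_5> = (1/6)[1*(1)*conj(1) + 1*(-exp(-2*I*pi/3))*conj(exp(-I*pi/3)) + 1*(exp(2*I*pi/3))*conj(exp(-2*I*pi/3)) + 1*(-1)*conj(-1) + 1*(exp(-2*I*pi/3))*conj(exp(2*I*pi/3)) + 1*(-exp(2*I*pi/3))*conj(exp(I*pi/3))]
      = (1/6)[(1) + (-exp(-I*pi/3)) + (exp(-2*I*pi/3)) + (1) + (exp(2*I*pi/3)) + (-exp(I*pi/3))] = 0/6 = 0
(Exp terms are combined using exp(i*s)*conj(exp(i*t)) = exp(i*(s-t)), and sums of them are collapsed using the identity that for every m > 1 the m distinct m-th roots of unity sum to 0, e.g. 1 + exp(2*I*pi/3) + exp(-2*I*pi/3) = 0.)
Hence the multiplicities are chi_1: 1. Dimension check: dim(chi_3)*dim(chi_4) = 1*1 = 1 and sum (mult * dim) = 1*1 = 1.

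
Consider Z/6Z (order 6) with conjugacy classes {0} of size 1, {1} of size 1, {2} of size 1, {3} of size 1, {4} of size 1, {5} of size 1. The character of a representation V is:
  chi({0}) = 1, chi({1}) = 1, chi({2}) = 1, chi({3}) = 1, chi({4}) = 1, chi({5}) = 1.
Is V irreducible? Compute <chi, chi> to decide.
Irreducible: <chi, chi> = 1.

Justification: <chi, chi> = (1/|G|) sum_C |C| * |chi(C)|^2 = (1/6)[1*|1|^2 + 1*|1|^2 + 1*|1|^2 + 1*|1|^2 + 1*|1|^2 + 1*|1|^2]
  = (1/6)[(1) + (1) + (1) + (1) + (1) + (1)] = 6/6 = 1.
(Exp terms are combined using exp(i*s)*conj(exp(i*t)) = exp(i*(s-t)), and sums of them are collapsed using the identity that for every m > 1 the m distinct m-th roots of unity sum to 0, e.g. 1 + exp(2*I*pi/3) + exp(-2*I*pi/3) = 0.)
A character is irreducible iff <chi, chi> = 1, so this representation is irreducible.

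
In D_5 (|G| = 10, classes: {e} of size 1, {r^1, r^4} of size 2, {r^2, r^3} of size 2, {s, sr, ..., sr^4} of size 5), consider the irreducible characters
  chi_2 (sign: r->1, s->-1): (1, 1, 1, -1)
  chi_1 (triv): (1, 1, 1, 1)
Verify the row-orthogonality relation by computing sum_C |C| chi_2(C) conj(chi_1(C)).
Sum = 0; so <chi_2, chi_1> = 0 (distinct irreducibles are orthogonal).

Why: Compute term by term over conjugacy classes (|C| * chi_2(C) * conj(chi_1(C))):
  1*(1)*conj(1) + 2*(1)*conj(1) + 2*(1)*conj(1) + 5*(-1)*conj(1)
  = (1) + (2) + (2) + (-5)
  = 0.
Dividing by |G| = 10 gives 0/10 = 0, matching the row-orthogonality relation <chi_2, chi_1> = [chi_2 = chi_1].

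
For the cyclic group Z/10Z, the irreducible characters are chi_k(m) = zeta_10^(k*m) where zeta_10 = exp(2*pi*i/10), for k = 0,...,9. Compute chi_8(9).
chi_8(9) = zeta_10^72 = exp(2*I*pi/5)

Why: chi_8(9) = zeta_10^(8*9) = zeta_10^72. Since zeta_10^10 = 1, this equals zeta_10^2 = exp(2*pi*i*2/10) = exp(2*I*pi/5).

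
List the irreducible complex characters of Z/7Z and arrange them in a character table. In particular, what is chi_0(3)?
Character table of Z/7Z (irreps indexed chi_0,...,chi_6 with chi_k(m) = zeta_7^(k*m), zeta_7 = exp(2*pi*i/7)):
  irrep \ class  {0} (size 1)  {1} (size 1)    {2} (size 1)    {3} (size 1)    {4} (size 1)    {5} (size 1)    {6} (size 1)  
  chi_0          1             1               1               1               1               1               1             
  chi_1          1             exp(2*I*pi/7)   exp(4*I*pi/7)   exp(6*I*pi/7)   exp(-6*I*pi/7)  exp(-4*I*pi/7)  exp(-2*I*pi/7)
  chi_2          1             exp(4*I*pi/7)   exp(-6*I*pi/7)  exp(-2*I*pi/7)  exp(2*I*pi/7)   exp(6*I*pi/7)   exp(-4*I*pi/7)
  chi_3          1             exp(6*I*pi/7)   exp(-2*I*pi/7)  exp(4*I*pi/7)   exp(-4*I*pi/7)  exp(2*I*pi/7)   exp(-6*I*pi/7)
  chi_4          1             exp(-6*I*pi/7)  exp(2*I*pi/7)   exp(-4*I*pi/7)  exp(4*I*pi/7)   exp(-2*I*pi/7)  exp(6*I*pi/7) 
  chi_5          1             exp(-4*I*pi/7)  exp(6*I*pi/7)   exp(2*I*pi/7)   exp(-2*I*pi/7)  exp(-6*I*pi/7)  exp(4*I*pi/7) 
  chi_6          1             exp(-2*I*pi/7)  exp(-4*I*pi/7)  exp(-6*I*pi/7)  exp(6*I*pi/7)   exp(4*I*pi/7)   exp(2*I*pi/7) 

Spot check: chi_0(3) = zeta_7^(0*3) = zeta_7^0 = 1.

Derivation: Z/7Z is abelian, so all 7 irreducible complex representations are 1-dimensional. They are given by chi_k(m) = zeta_7^(k*m) for k = 0,...,6. Row orthogonality: sum_m chi_k(m) conj(chi_l(m)) = 7 * [k = l].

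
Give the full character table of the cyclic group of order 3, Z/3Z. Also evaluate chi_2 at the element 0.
Character table of Z/3Z (irreps indexed chi_0,...,chi_2 with chi_k(m) = zeta_3^(k*m), zeta_3 = exp(2*pi*i/3)):
  irrep \ class  {0} (size 1)  {1} (size 1)    {2} (size 1)  
  chi_0          1             1               1             
  chi_1          1             exp(2*I*pi/3)   exp(-2*I*pi/3)
  chi_2          1             exp(-2*I*pi/3)  exp(2*I*pi/3) 

Spot check: chi_2(0) = zeta_3^(2*0) = zeta_3^0 = 1.

Explanation: Z/3Z is abelian, so all 3 irreducible complex representations are 1-dimensional. They are given by chi_k(m) = zeta_3^(k*m) for k = 0,...,2. Row orthogonality: sum_m chi_k(m) conj(chi_l(m)) = 3 * [k = l].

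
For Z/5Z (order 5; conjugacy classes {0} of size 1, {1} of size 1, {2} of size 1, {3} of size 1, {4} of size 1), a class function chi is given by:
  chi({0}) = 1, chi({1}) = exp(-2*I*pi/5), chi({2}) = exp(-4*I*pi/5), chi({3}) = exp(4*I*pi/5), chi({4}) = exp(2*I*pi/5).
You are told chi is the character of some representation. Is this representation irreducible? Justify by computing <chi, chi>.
Irreducible: <chi, chi> = 1.

Argument: <chi, chi> = (1/|G|) sum_C |C| * |chi(C)|^2 = (1/5)[1*|1|^2 + 1*|exp(-2*I*pi/5)|^2 + 1*|exp(-4*I*pi/5)|^2 + 1*|exp(4*I*pi/5)|^2 + 1*|exp(2*I*pi/5)|^2]
  = (1/5)[(1) + (1) + (1) + (1) + (1)] = 5/5 = 1.
(Exp terms are combined using exp(i*s)*conj(exp(i*t)) = exp(i*(s-t)), and sums of them are collapsed using the identity that for every m > 1 the m distinct m-th roots of unity sum to 0, e.g. 1 + exp(2*I*pi/3) + exp(-2*I*pi/3) = 0.)
A character is irreducible iff <chi, chi> = 1, so this representation is irreducible.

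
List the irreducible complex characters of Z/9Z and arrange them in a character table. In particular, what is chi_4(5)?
Character table of Z/9Z (irreps indexed chi_0,...,chi_8 with chi_k(m) = zeta_9^(k*m), zeta_9 = exp(2*pi*i/9)):
  irrep \ class  {0} (size 1)  {1} (size 1)    {2} (size 1)    {3} (size 1)    {4} (size 1)    {5} (size 1)    {6} (size 1)    {7} (size 1)    {8} (size 1)  
  chi_0          1             1               1               1               1               1               1               1               1             
  chi_1          1             exp(2*I*pi/9)   exp(4*I*pi/9)   exp(2*I*pi/3)   exp(8*I*pi/9)   exp(-8*I*pi/9)  exp(-2*I*pi/3)  exp(-4*I*pi/9)  exp(-2*I*pi/9)
  chi_2          1             exp(4*I*pi/9)   exp(8*I*pi/9)   exp(-2*I*pi/3)  exp(-2*I*pi/9)  exp(2*I*pi/9)   exp(2*I*pi/3)   exp(-8*I*pi/9)  exp(-4*I*pi/9)
  chi_3          1             exp(2*I*pi/3)   exp(-2*I*pi/3)  1               exp(2*I*pi/3)   exp(-2*I*pi/3)  1               exp(2*I*pi/3)   exp(-2*I*pi/3)
  chi_4          1             exp(8*I*pi/9)   exp(-2*I*pi/9)  exp(2*I*pi/3)   exp(-4*I*pi/9)  exp(4*I*pi/9)   exp(-2*I*pi/3)  exp(2*I*pi/9)   exp(-8*I*pi/9)
  chi_5          1             exp(-8*I*pi/9)  exp(2*I*pi/9)   exp(-2*I*pi/3)  exp(4*I*pi/9)   exp(-4*I*pi/9)  exp(2*I*pi/3)   exp(-2*I*pi/9)  exp(8*I*pi/9) 
  chi_6          1             exp(-2*I*pi/3)  exp(2*I*pi/3)   1               exp(-2*I*pi/3)  exp(2*I*pi/3)   1               exp(-2*I*pi/3)  exp(2*I*pi/3) 
  chi_7          1             exp(-4*I*pi/9)  exp(-8*I*pi/9)  exp(2*I*pi/3)   exp(2*I*pi/9)   exp(-2*I*pi/9)  exp(-2*I*pi/3)  exp(8*I*pi/9)   exp(4*I*pi/9) 
  chi_8          1             exp(-2*I*pi/9)  exp(-4*I*pi/9)  exp(-2*I*pi/3)  exp(-8*I*pi/9)  exp(8*I*pi/9)   exp(2*I*pi/3)   exp(4*I*pi/9)   exp(2*I*pi/9) 

Spot check: chi_4(5) = zeta_9^(4*5) = zeta_9^20 = exp(4*I*pi/9).

Explanation: Z/9Z is abelian, so all 9 irreducible complex representations are 1-dimensional. They are given by chi_k(m) = zeta_9^(k*m) for k = 0,...,8. Row orthogonality: sum_m chi_k(m) conj(chi_l(m)) = 9 * [k = l].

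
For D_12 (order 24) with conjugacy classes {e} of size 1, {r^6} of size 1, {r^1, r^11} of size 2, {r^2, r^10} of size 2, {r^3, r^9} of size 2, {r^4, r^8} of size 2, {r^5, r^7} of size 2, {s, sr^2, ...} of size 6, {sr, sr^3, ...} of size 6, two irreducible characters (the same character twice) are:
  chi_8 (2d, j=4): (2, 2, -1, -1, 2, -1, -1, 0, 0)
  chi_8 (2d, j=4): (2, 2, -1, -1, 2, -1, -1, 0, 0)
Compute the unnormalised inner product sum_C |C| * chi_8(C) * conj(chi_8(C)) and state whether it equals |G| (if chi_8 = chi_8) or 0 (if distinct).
Sum = 24 = |G| = 24; so <chi_8, chi_8> = 1 (norm-1 confirms irreducibility).

Working: Compute term by term over conjugacy classes (|C| * chi_8(C) * conj(chi_8(C))):
  1*(2)*conj(2) + 1*(2)*conj(2) + 2*(-1)*conj(-1) + 2*(-1)*conj(-1) + 2*(2)*conj(2) + 2*(-1)*conj(-1) + 2*(-1)*conj(-1) + 6*(0)*conj(0) + 6*(0)*conj(0)
  = (4) + (4) + (2) + (2) + (8) + (2) + (2) + (0) + (0)
  = 24.
Dividing by |G| = 24 gives 24/24 = 1, matching the row-orthogonality relation <chi_8, chi_8> = [chi_8 = chi_8].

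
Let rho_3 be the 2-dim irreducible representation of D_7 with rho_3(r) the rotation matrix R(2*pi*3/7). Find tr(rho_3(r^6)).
chi_{rho_3}(r^6) = 2*cos(2*pi*3*6/7) = -2*cos(pi/7)

Explanation: rho_3(r^6) is rotation by angle 2*pi*3*6/7, whose trace is 2*cos(2*pi*3*6/7) = -2*cos(pi/7).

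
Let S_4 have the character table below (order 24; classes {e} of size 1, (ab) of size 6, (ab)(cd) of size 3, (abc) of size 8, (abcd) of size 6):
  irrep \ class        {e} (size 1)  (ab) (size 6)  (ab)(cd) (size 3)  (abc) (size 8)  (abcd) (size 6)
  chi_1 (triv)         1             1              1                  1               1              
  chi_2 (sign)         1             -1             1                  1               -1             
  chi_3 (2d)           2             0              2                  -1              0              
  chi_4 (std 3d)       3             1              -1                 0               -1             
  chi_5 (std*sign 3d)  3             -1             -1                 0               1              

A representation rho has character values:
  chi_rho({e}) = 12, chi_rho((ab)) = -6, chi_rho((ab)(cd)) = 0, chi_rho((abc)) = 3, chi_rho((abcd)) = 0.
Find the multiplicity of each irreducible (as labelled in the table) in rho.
Multiplicities: chi_1: 0, chi_2: 3, chi_3: 0, chi_4: 0, chi_5: 3.

Working: Use <chi_rho, chi> = (1/|G|) sum_C |C| * chi_rho(C) * conj(chi(C)) with |G| = 24 for each irreducible chi in the table:
  <chi_rho, chi_1> = (1/24)[1*(12)*conj(1) + 6*(-6)*conj(1) + 3*(0)*conj(1) + 8*(3)*conj(1) + 6*(0)*conj(1)]
      = (1/24)[(12) + (-36) + (0) + (24) + (0)] = 0/24 = 0
  <chi_rho, chi_2> = (1/24)[1*(12)*conj(1) + 6*(-6)*conj(-1) + 3*(0)*conj(1) + 8*(3)*conj(1) + 6*(0)*conj(-1)]
      = (1/24)[(12) + (36) + (0) + (24) + (0)] = 72/24 = 3
  <chi_rho, chi_3> = (1/24)[1*(12)*conj(2) + 6*(-6)*conj(0) + 3*(0)*conj(2) + 8*(3)*conj(-1) + 6*(0)*conj(0)]
      = (1/24)[(24) + (0) + (0) + (-24) + (0)] = 0/24 = 0
  <chi_rho, chi_4> = (1/24)[1*(12)*conj(3) + 6*(-6)*conj(1) + 3*(0)*conj(-1) + 8*(3)*conj(0) + 6*(0)*conj(-1)]
      = (1/24)[(36) + (-36) + (0) + (0) + (0)] = 0/24 = 0
  <chi_rho, chi_5> = (1/24)[1*(12)*conj(3) + 6*(-6)*conj(-1) + 3*(0)*conj(-1) + 8*(3)*conj(0) + 6*(0)*conj(1)]
      = (1/24)[(36) + (36) + (0) + (0) + (0)] = 72/24 = 3
Dimension check: dim(rho) = sum (mult * dim) = 0*1 + 3*1 + 0*2 + 0*3 + 3*3 = 12 = chi_rho(e) = 12.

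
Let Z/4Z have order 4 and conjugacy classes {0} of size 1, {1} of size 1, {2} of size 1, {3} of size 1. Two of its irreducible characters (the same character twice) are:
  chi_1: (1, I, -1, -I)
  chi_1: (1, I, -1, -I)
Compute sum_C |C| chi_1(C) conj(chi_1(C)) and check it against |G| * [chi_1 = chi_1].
Sum = 4 = |G| = 4; so <chi_1, chi_1> = 1 (norm-1 confirms irreducibility).

Working: Compute term by term over conjugacy classes (|C| * chi_1(C) * conj(chi_1(C))):
  1*(1)*conj(1) + 1*(I)*conj(I) + 1*(-1)*conj(-1) + 1*(-I)*conj(-I)
  = (1) + (1) + (1) + (1)
  = 4.
(Exp terms are combined using exp(i*s)*conj(exp(i*t)) = exp(i*(s-t)), and sums of them are collapsed using the identity that for every m > 1 the m distinct m-th roots of unity sum to 0, e.g. 1 + exp(2*I*pi/3) + exp(-2*I*pi/3) = 0.)
Dividing by |G| = 4 gives 4/4 = 1, matching the row-orthogonality relation <chi_1, chi_1> = [chi_1 = chi_1].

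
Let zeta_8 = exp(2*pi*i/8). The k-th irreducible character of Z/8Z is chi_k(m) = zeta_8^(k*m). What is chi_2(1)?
chi_2(1) = zeta_8^2 = I

Argument: chi_2(1) = zeta_8^(2*1) = zeta_8^2. Since zeta_8^8 = 1, this equals zeta_8^2 = exp(2*pi*i*2/8) = I.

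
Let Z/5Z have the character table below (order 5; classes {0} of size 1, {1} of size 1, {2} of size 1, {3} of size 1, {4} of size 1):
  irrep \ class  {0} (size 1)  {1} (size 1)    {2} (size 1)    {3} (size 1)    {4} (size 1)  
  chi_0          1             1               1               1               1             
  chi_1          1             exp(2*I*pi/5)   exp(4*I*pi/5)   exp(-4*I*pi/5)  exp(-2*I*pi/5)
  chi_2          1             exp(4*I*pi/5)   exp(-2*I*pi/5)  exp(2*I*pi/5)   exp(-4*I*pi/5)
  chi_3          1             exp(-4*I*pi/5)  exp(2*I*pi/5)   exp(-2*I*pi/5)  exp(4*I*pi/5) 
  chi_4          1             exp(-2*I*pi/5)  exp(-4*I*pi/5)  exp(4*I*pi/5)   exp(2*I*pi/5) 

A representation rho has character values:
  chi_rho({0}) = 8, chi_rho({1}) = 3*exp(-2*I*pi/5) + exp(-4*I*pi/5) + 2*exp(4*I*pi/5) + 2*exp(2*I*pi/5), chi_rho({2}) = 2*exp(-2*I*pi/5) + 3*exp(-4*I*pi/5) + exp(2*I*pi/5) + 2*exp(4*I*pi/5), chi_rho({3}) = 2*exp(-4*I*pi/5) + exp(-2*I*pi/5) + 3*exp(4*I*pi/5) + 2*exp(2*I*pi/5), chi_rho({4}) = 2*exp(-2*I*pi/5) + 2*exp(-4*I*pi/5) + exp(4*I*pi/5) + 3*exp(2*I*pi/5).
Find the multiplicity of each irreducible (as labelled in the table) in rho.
Multiplicities: chi_0: 0, chi_1: 2, chi_2: 2, chi_3: 1, chi_4: 3.

Proof sketch: Use <chi_rho, chi> = (1/|G|) sum_C |C| * chi_rho(C) * conj(chi(C)) with |G| = 5 for each irreducible chi in the table:
  <chi_rho, chi_0> = (1/5)[1*(8)*conj(1) + 1*(3*exp(-2*I*pi/5) + exp(-4*I*pi/5) + 2*exp(4*I*pi/5) + 2*exp(2*I*pi/5))*conj(1) + 1*(2*exp(-2*I*pi/5) + 3*exp(-4*I*pi/5) + exp(2*I*pi/5) + 2*exp(4*I*pi/5))*conj(1) + 1*(2*exp(-4*I*pi/5) + exp(-2*I*pi/5) + 3*exp(4*I*pi/5) + 2*exp(2*I*pi/5))*conj(1) + 1*(2*exp(-2*I*pi/5) + 2*exp(-4*I*pi/5) + exp(4*I*pi/5) + 3*exp(2*I*pi/5))*conj(1)]
      = (1/5)[(8) + (3*exp(-2*I*pi/5) + exp(-4*I*pi/5) + 2*exp(4*I*pi/5) + 2*exp(2*I*pi/5)) + (2*exp(-2*I*pi/5) + 3*exp(-4*I*pi/5) + exp(2*I*pi/5) + 2*exp(4*I*pi/5)) + (2*exp(-4*I*pi/5) + exp(-2*I*pi/5) + 3*exp(4*I*pi/5) + 2*exp(2*I*pi/5)) + (2*exp(-2*I*pi/5) + 2*exp(-4*I*pi/5) + exp(4*I*pi/5) + 3*exp(2*I*pi/5))] = 0/5 = 0
  <chi_rho, chi_1> = (1/5)[1*(8)*conj(1) + 1*(3*exp(-2*I*pi/5) + exp(-4*I*pi/5) + 2*exp(4*I*pi/5) + 2*exp(2*I*pi/5))*conj(exp(2*I*pi/5)) + 1*(2*exp(-2*I*pi/5) + 3*exp(-4*I*pi/5) + exp(2*I*pi/5) + 2*exp(4*I*pi/5))*conj(exp(4*I*pi/5)) + 1*(2*exp(-4*I*pi/5) + exp(-2*I*pi/5) + 3*exp(4*I*pi/5) + 2*exp(2*I*pi/5))*conj(exp(-4*I*pi/5)) + 1*(2*exp(-2*I*pi/5) + 2*exp(-4*I*pi/5) + exp(4*I*pi/5) + 3*exp(2*I*pi/5))*conj(exp(-2*I*pi/5))]
      = (1/5)[(8) + (2 + 3*exp(-4*I*pi/5) + exp(4*I*pi/5) + 2*exp(2*I*pi/5)) + (2 + exp(-2*I*pi/5) + 2*exp(4*I*pi/5) + 3*exp(2*I*pi/5)) + (2 + 3*exp(-2*I*pi/5) + 2*exp(-4*I*pi/5) + exp(2*I*pi/5)) + (2 + 2*exp(-2*I*pi/5) + exp(-4*I*pi/5) + 3*exp(4*I*pi/5))] = 10/5 = 2
  <chi_rho, chi_2> = (1/5)[1*(8)*conj(1) + 1*(3*exp(-2*I*pi/5) + exp(-4*I*pi/5) + 2*exp(4*I*pi/5) + 2*exp(2*I*pi/5))*conj(exp(4*I*pi/5)) + 1*(2*exp(-2*I*pi/5) + 3*exp(-4*I*pi/5) + exp(2*I*pi/5) + 2*exp(4*I*pi/5))*conj(exp(-2*I*pi/5)) + 1*(2*exp(-4*I*pi/5) + exp(-2*I*pi/5) + 3*exp(4*I*pi/5) + 2*exp(2*I*pi/5))*conj(exp(2*I*pi/5)) + 1*(2*exp(-2*I*pi/5) + 2*exp(-4*I*pi/5) + exp(4*I*pi/5) + 3*exp(2*I*pi/5))*conj(exp(-4*I*pi/5))]
      = (1/5)[(8) + (2 + 2*exp(-2*I*pi/5) + exp(2*I*pi/5) + 3*exp(4*I*pi/5)) + (2 + 3*exp(-2*I*pi/5) + 2*exp(-4*I*pi/5) + exp(4*I*pi/5)) + (2 + exp(-4*I*pi/5) + 2*exp(4*I*pi/5) + 3*exp(2*I*pi/5)) + (2 + 3*exp(-4*I*pi/5) + exp(-2*I*pi/5) + 2*exp(2*I*pi/5))] = 10/5 = 2
  <chi_rho, chi_3> = (1/5)[1*(8)*conj(1) + 1*(3*exp(-2*I*pi/5) + exp(-4*I*pi/5) + 2*exp(4*I*pi/5) + 2*exp(2*I*pi/5))*conj(exp(-4*I*pi/5)) + 1*(2*exp(-2*I*pi/5) + 3*exp(-4*I*pi/5) + exp(2*I*pi/5) + 2*exp(4*I*pi/5))*conj(exp(2*I*pi/5)) + 1*(2*exp(-4*I*pi/5) + exp(-2*I*pi/5) + 3*exp(4*I*pi/5) + 2*exp(2*I*pi/5))*conj(exp(-2*I*pi/5)) + 1*(2*exp(-2*I*pi/5) + 2*exp(-4*I*pi/5) + exp(4*I*pi/5) + 3*exp(2*I*pi/5))*conj(exp(4*I*pi/5))]
      = (1/5)[(8) + (1 + 2*exp(-2*I*pi/5) + 2*exp(-4*I*pi/5) + 3*exp(2*I*pi/5)) + (1 + 2*exp(-4*I*pi/5) + 3*exp(4*I*pi/5) + 2*exp(2*I*pi/5)) + (1 + 2*exp(-2*I*pi/5) + 3*exp(-4*I*pi/5) + 2*exp(4*I*pi/5)) + (1 + 3*exp(-2*I*pi/5) + 2*exp(4*I*pi/5) + 2*exp(2*I*pi/5))] = 5/5 = 1
  <chi_rho, chi_4> = (1/5)[1*(8)*conj(1) + 1*(3*exp(-2*I*pi/5) + exp(-4*I*pi/5) + 2*exp(4*I*pi/5) + 2*exp(2*I*pi/5))*conj(exp(-2*I*pi/5)) + 1*(2*exp(-2*I*pi/5) + 3*exp(-4*I*pi/5) + exp(2*I*pi/5) + 2*exp(4*I*pi/5))*conj(exp(-4*I*pi/5)) + 1*(2*exp(-4*I*pi/5) + exp(-2*I*pi/5) + 3*exp(4*I*pi/5) + 2*exp(2*I*pi/5))*conj(exp(4*I*pi/5)) + 1*(2*exp(-2*I*pi/5) + 2*exp(-4*I*pi/5) + exp(4*I*pi/5) + 3*exp(2*I*pi/5))*conj(exp(2*I*pi/5))]
      = (1/5)[(8) + (3 + 2*exp(-4*I*pi/5) + exp(-2*I*pi/5) + 2*exp(4*I*pi/5)) + (3 + 2*exp(-2*I*pi/5) + exp(-4*I*pi/5) + 2*exp(2*I*pi/5)) + (3 + 2*exp(-2*I*pi/5) + exp(4*I*pi/5) + 2*exp(2*I*pi/5)) + (3 + 2*exp(-4*I*pi/5) + exp(2*I*pi/5) + 2*exp(4*I*pi/5))] = 15/5 = 3
(Exp terms are combined using exp(i*s)*conj(exp(i*t)) = exp(i*(s-t)), and sums of them are collapsed using the identity that for every m > 1 the m distinct m-th roots of unity sum to 0, e.g. 1 + exp(2*I*pi/3) + exp(-2*I*pi/3) = 0.)
Dimension check: dim(rho) = sum (mult * dim) = 0*1 + 2*1 + 2*1 + 1*1 + 3*1 = 8 = chi_rho(e) = 8.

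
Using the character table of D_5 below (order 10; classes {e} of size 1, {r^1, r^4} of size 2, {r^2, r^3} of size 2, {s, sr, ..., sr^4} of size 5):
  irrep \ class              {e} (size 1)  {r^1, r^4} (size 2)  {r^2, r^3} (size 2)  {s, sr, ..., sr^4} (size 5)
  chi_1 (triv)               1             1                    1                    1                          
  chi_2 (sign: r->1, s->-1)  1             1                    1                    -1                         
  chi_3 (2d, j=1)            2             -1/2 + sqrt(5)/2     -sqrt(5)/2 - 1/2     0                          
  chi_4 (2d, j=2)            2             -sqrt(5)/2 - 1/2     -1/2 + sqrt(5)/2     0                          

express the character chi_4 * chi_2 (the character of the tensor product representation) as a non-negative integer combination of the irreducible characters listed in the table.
chi_4 tensor chi_2 = chi_4 (all other irreducibles have multiplicity 0).

Justification: The character of a tensor product is the pointwise product (chi_4 * chi_2)(C) = chi_4(C) * chi_2(C):
  {e}: (2)*(1), {r^1, r^4}: (-sqrt(5)/2 - 1/2)*(1), {r^2, r^3}: (-1/2 + sqrt(5)/2)*(1), {s, sr, ..., sr^4}: (0)*(-1)
so (chi_4 * chi_2) takes values
  {e} -> 2, {r^1, r^4} -> -sqrt(5)/2 - 1/2, {r^2, r^3} -> -1/2 + sqrt(5)/2, {s, sr, ..., sr^4} -> 0.
Now take the inner product of this character with each irreducible chi from the table, <chi_4*chi_2, chi> = (1/10) sum_C |C| (chi_4*chi_2)(C) conj(chi(C)):
  <chi_4*chi_2, chi_1> = (1/10)[1*(2)*conj(1) + 2*(-sqrt(5)/2 - 1/2)*conj(1) + 2*(-1/2 + sqrt(5)/2)*conj(1) + 5*(0)*conj(1)]
      = (1/10)[(2) + (-sqrt(5) - 1) + (-1 + sqrt(5)) + (0)] = 0/10 = 0
  <chi_4*chi_2, chi_2> = (1/10)[1*(2)*conj(1) + 2*(-sqrt(5)/2 - 1/2)*conj(1) + 2*(-1/2 + sqrt(5)/2)*conj(1) + 5*(0)*conj(-1)]
      = (1/10)[(2) + (-sqrt(5) - 1) + (-1 + sqrt(5)) + (0)] = 0/10 = 0
  <chi_4*chi_2, chi_3> = (1/10)[1*(2)*conj(2) + 2*(-sqrt(5)/2 - 1/2)*conj(-1/2 + sqrt(5)/2) + 2*(-1/2 + sqrt(5)/2)*conj(-sqrt(5)/2 - 1/2) + 5*(0)*conj(0)]
      = (1/10)[(4) + (-2) + (-2) + (0)] = 0/10 = 0
  <chi_4*chi_2, chi_4> = (1/10)[1*(2)*conj(2) + 2*(-sqrt(5)/2 - 1/2)*conj(-sqrt(5)/2 - 1/2) + 2*(-1/2 + sqrt(5)/2)*conj(-1/2 + sqrt(5)/2) + 5*(0)*conj(0)]
      = (1/10)[(4) + (sqrt(5) + 3) + (3 - sqrt(5)) + (0)] = 10/10 = 1
Hence the multiplicities are chi_4: 1. Dimension check: dim(chi_4)*dim(chi_2) = 2*1 = 2 and sum (mult * dim) = 1*2 = 2.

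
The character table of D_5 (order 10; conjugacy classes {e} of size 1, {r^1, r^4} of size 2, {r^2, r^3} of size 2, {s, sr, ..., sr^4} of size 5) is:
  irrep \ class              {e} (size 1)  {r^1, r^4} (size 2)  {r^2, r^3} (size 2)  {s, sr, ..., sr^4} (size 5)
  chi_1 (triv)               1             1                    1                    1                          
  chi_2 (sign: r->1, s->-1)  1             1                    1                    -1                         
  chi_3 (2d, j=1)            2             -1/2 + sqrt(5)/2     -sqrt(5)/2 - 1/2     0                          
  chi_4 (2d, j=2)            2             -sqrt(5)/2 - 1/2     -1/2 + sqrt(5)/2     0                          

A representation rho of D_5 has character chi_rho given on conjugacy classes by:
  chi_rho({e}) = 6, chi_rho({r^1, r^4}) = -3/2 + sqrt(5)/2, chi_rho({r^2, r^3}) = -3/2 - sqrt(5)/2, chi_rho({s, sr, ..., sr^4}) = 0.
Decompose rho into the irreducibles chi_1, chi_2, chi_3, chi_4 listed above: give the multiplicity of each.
Multiplicities: chi_1: 0, chi_2: 0, chi_3: 2, chi_4: 1.

Derivation: Use <chi_rho, chi> = (1/|G|) sum_C |C| * chi_rho(C) * conj(chi(C)) with |G| = 10 for each irreducible chi in the table:
  <chi_rho, chi_1> = (1/10)[1*(6)*conj(1) + 2*(-3/2 + sqrt(5)/2)*conj(1) + 2*(-3/2 - sqrt(5)/2)*conj(1) + 5*(0)*conj(1)]
      = (1/10)[(6) + (-3 + sqrt(5)) + (-3 - sqrt(5)) + (0)] = 0/10 = 0
  <chi_rho, chi_2> = (1/10)[1*(6)*conj(1) + 2*(-3/2 + sqrt(5)/2)*conj(1) + 2*(-3/2 - sqrt(5)/2)*conj(1) + 5*(0)*conj(-1)]
      = (1/10)[(6) + (-3 + sqrt(5)) + (-3 - sqrt(5)) + (0)] = 0/10 = 0
  <chi_rho, chi_3> = (1/10)[1*(6)*conj(2) + 2*(-3/2 + sqrt(5)/2)*conj(-1/2 + sqrt(5)/2) + 2*(-3/2 - sqrt(5)/2)*conj(-sqrt(5)/2 - 1/2) + 5*(0)*conj(0)]
      = (1/10)[(12) + (4 - 2*sqrt(5)) + (4 + 2*sqrt(5)) + (0)] = 20/10 = 2
  <chi_rho, chi_4> = (1/10)[1*(6)*conj(2) + 2*(-3/2 + sqrt(5)/2)*conj(-sqrt(5)/2 - 1/2) + 2*(-3/2 - sqrt(5)/2)*conj(-1/2 + sqrt(5)/2) + 5*(0)*conj(0)]
      = (1/10)[(12) + (-1 + sqrt(5)) + (-sqrt(5) - 1) + (0)] = 10/10 = 1
Dimension check: dim(rho) = sum (mult * dim) = 0*1 + 0*1 + 2*2 + 1*2 = 6 = chi_rho(e) = 6.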